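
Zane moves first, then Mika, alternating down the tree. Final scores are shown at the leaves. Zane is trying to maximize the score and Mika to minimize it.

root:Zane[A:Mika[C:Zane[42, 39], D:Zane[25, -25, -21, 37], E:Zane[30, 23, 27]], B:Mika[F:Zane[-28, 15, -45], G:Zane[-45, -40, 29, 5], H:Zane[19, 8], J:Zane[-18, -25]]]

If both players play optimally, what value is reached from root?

C (Zane): max(42, 39) = 42
D (Zane): max(25, -25, -21, 37) = 37
E (Zane): max(30, 23, 27) = 30
A (Mika): min(42, 37, 30) = 30
F (Zane): max(-28, 15, -45) = 15
G (Zane): max(-45, -40, 29, 5) = 29
H (Zane): max(19, 8) = 19
J (Zane): max(-18, -25) = -18
B (Mika): min(15, 29, 19, -18) = -18
root (Zane): max(30, -18) = 30

30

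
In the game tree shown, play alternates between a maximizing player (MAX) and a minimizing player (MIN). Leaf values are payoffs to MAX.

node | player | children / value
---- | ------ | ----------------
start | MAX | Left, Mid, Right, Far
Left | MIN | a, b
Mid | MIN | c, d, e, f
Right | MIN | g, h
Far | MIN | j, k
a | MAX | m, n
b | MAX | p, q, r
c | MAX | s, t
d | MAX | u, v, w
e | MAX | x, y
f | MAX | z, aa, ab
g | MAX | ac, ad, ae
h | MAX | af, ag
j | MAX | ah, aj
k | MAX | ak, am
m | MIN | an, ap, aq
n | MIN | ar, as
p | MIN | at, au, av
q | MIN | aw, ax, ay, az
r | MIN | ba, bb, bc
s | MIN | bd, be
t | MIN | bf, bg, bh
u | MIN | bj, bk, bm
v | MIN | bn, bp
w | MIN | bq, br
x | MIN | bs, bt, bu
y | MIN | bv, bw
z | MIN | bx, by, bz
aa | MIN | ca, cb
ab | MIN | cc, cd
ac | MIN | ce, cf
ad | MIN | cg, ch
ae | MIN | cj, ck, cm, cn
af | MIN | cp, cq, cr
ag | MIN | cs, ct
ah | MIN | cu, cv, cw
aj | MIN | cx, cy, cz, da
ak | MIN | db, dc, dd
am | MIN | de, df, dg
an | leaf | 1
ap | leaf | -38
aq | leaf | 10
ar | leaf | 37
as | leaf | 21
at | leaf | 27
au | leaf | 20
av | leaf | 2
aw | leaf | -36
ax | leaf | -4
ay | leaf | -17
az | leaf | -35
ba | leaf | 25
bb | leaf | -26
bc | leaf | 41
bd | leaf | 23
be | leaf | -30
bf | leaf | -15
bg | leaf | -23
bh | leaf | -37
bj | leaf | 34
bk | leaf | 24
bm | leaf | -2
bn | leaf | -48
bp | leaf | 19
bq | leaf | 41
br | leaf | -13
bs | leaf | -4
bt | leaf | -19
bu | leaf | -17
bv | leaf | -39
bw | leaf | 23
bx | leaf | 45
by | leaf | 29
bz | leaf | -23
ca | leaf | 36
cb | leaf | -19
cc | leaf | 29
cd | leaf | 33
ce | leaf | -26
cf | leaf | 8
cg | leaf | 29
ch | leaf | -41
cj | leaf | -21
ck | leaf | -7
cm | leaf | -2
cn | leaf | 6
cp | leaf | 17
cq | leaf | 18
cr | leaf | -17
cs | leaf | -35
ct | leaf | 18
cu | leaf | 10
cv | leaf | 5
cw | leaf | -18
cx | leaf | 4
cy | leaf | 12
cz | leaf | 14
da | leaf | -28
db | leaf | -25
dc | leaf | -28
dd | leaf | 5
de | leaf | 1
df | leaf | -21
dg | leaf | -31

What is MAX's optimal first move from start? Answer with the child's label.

Left

m (MIN): min(1, -38, 10) = -38
n (MIN): min(37, 21) = 21
a (MAX): max(-38, 21) = 21
p (MIN): min(27, 20, 2) = 2
q (MIN): min(-36, -4, -17, -35) = -36
r (MIN): min(25, -26, 41) = -26
b (MAX): max(2, -36, -26) = 2
Left (MIN): min(21, 2) = 2
s (MIN): min(23, -30) = -30
t (MIN): min(-15, -23, -37) = -37
c (MAX): max(-30, -37) = -30
u (MIN): min(34, 24, -2) = -2
v (MIN): min(-48, 19) = -48
w (MIN): min(41, -13) = -13
d (MAX): max(-2, -48, -13) = -2
x (MIN): min(-4, -19, -17) = -19
y (MIN): min(-39, 23) = -39
e (MAX): max(-19, -39) = -19
z (MIN): min(45, 29, -23) = -23
aa (MIN): min(36, -19) = -19
ab (MIN): min(29, 33) = 29
f (MAX): max(-23, -19, 29) = 29
Mid (MIN): min(-30, -2, -19, 29) = -30
ac (MIN): min(-26, 8) = -26
ad (MIN): min(29, -41) = -41
ae (MIN): min(-21, -7, -2, 6) = -21
g (MAX): max(-26, -41, -21) = -21
af (MIN): min(17, 18, -17) = -17
ag (MIN): min(-35, 18) = -35
h (MAX): max(-17, -35) = -17
Right (MIN): min(-21, -17) = -21
ah (MIN): min(10, 5, -18) = -18
aj (MIN): min(4, 12, 14, -28) = -28
j (MAX): max(-18, -28) = -18
ak (MIN): min(-25, -28, 5) = -28
am (MIN): min(1, -21, -31) = -31
k (MAX): max(-28, -31) = -28
Far (MIN): min(-18, -28) = -28
start (MAX): max(2, -30, -21, -28) = 2
MAX at start wants the highest of {Left=2, Mid=-30, Right=-21, Far=-28}, so chooses Left.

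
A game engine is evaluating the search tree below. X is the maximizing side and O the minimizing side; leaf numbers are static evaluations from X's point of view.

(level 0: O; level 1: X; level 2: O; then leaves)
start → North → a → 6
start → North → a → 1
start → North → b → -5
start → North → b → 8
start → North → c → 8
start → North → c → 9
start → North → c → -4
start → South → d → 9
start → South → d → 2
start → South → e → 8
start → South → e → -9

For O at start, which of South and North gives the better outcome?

d (O): min(9, 2) = 2
e (O): min(8, -9) = -9
South (X): max(2, -9) = 2
a (O): min(6, 1) = 1
b (O): min(-5, 8) = -5
c (O): min(8, 9, -4) = -4
North (X): max(1, -5, -4) = 1
O prefers the lower value; South=2, North=1. North is better since 1 < 2.

North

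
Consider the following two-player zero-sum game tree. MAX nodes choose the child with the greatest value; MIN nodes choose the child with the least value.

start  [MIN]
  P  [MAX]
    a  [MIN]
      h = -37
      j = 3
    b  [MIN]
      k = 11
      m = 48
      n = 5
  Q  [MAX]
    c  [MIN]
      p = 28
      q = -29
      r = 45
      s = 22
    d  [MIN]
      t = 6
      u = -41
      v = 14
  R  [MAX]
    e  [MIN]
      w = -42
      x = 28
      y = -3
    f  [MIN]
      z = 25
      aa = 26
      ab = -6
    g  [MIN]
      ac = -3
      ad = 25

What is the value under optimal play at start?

a (MIN): min(-37, 3) = -37
b (MIN): min(11, 48, 5) = 5
P (MAX): max(-37, 5) = 5
c (MIN): min(28, -29, 45, 22) = -29
d (MIN): min(6, -41, 14) = -41
Q (MAX): max(-29, -41) = -29
e (MIN): min(-42, 28, -3) = -42
f (MIN): min(25, 26, -6) = -6
g (MIN): min(-3, 25) = -3
R (MAX): max(-42, -6, -3) = -3
start (MIN): min(5, -29, -3) = -29

-29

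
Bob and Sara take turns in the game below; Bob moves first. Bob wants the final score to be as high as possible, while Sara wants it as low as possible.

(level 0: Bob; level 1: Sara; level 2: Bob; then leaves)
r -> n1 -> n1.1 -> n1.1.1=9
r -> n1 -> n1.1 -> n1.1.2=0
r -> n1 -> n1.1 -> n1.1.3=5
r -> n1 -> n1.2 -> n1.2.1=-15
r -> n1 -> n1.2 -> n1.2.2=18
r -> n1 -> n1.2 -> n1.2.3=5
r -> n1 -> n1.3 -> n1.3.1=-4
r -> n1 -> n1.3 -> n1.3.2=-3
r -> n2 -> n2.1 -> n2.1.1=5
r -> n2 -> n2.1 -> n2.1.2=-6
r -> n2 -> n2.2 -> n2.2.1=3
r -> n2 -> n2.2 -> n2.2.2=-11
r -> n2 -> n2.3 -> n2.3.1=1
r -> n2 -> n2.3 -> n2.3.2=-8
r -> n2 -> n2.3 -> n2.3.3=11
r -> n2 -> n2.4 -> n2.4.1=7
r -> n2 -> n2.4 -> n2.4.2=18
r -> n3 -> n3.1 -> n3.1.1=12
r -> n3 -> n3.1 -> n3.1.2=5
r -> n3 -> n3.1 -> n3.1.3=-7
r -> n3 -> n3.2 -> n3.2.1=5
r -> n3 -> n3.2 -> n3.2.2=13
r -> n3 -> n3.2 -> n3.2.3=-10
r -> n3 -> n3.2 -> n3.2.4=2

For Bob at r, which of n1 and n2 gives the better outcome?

n2

n1.1 (Bob): max(9, 0, 5) = 9
n1.2 (Bob): max(-15, 18, 5) = 18
n1.3 (Bob): max(-4, -3) = -3
n1 (Sara): min(9, 18, -3) = -3
n2.1 (Bob): max(5, -6) = 5
n2.2 (Bob): max(3, -11) = 3
n2.3 (Bob): max(1, -8, 11) = 11
n2.4 (Bob): max(7, 18) = 18
n2 (Sara): min(5, 3, 11, 18) = 3
Bob prefers the higher value; n1=-3, n2=3. n2 is better since 3 > -3.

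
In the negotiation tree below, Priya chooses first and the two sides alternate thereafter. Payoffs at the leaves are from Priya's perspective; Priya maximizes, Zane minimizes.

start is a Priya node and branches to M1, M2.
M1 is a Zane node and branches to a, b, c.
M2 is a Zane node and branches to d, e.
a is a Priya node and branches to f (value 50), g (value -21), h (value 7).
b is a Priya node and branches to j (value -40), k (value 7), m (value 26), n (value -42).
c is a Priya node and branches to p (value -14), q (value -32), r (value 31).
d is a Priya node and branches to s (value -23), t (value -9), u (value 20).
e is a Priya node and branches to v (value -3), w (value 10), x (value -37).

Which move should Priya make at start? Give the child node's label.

a (Priya): max(50, -21, 7) = 50
b (Priya): max(-40, 7, 26, -42) = 26
c (Priya): max(-14, -32, 31) = 31
M1 (Zane): min(50, 26, 31) = 26
d (Priya): max(-23, -9, 20) = 20
e (Priya): max(-3, 10, -37) = 10
M2 (Zane): min(20, 10) = 10
start (Priya): max(26, 10) = 26
Priya at start wants the highest of {M1=26, M2=10}, so chooses M1.

M1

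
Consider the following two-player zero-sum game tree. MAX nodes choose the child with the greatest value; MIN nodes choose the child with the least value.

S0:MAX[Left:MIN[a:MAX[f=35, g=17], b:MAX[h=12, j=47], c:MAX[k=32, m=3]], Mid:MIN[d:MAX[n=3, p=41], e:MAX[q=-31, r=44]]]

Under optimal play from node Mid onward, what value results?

d (MAX): max(3, 41) = 41
e (MAX): max(-31, 44) = 44
Mid (MIN): min(41, 44) = 41

41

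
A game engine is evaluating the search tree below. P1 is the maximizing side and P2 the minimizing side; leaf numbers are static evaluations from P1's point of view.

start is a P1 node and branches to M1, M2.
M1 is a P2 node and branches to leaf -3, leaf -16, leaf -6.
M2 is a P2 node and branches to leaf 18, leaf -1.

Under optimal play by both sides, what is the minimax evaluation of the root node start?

M1 (P2): min(-3, -16, -6) = -16
M2 (P2): min(18, -1) = -1
start (P1): max(-16, -1) = -1

-1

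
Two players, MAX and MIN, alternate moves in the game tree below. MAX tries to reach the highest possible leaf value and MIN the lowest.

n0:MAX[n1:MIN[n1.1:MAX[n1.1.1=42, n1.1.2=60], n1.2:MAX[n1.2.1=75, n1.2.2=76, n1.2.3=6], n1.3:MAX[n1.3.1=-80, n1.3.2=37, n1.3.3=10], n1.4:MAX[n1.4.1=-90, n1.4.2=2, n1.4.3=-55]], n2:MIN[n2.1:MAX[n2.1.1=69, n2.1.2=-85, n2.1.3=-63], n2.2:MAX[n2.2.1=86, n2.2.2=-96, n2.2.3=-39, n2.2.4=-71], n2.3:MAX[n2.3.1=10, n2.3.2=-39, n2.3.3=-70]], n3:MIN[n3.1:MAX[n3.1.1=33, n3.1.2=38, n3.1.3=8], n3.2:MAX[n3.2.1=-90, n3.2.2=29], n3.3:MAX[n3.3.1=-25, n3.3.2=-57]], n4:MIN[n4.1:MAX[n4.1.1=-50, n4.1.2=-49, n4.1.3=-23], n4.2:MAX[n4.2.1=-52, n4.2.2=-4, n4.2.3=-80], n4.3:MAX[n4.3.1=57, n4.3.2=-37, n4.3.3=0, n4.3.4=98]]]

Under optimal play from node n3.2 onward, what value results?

n3.2 (MAX): max(-90, 29) = 29

29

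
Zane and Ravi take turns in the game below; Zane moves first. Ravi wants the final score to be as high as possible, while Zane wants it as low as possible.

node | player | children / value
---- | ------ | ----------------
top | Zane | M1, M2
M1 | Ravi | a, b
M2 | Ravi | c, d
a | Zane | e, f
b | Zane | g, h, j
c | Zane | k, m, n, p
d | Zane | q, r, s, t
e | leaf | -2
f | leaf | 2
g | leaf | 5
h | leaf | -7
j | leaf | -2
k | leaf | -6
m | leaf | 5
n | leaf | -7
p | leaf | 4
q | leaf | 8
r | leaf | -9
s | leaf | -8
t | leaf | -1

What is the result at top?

-7

a (Zane): min(-2, 2) = -2
b (Zane): min(5, -7, -2) = -7
M1 (Ravi): max(-2, -7) = -2
c (Zane): min(-6, 5, -7, 4) = -7
d (Zane): min(8, -9, -8, -1) = -9
M2 (Ravi): max(-7, -9) = -7
top (Zane): min(-2, -7) = -7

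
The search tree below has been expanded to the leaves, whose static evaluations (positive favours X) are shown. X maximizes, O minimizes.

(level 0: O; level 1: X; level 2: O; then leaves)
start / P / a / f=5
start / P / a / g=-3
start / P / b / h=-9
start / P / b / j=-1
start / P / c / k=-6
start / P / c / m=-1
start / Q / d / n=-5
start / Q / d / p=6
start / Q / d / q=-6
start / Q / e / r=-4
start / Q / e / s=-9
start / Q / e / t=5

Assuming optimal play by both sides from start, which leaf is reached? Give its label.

a (O): min(5, -3) = -3
b (O): min(-9, -1) = -9
c (O): min(-6, -1) = -6
P (X): max(-3, -9, -6) = -3
d (O): min(-5, 6, -6) = -6
e (O): min(-4, -9, 5) = -9
Q (X): max(-6, -9) = -6
start (O): min(-3, -6) = -6
At start, O picks Q (lowest: -6).
At Q, X picks d (highest: -6).
At d, O picks q (lowest: -6).
Terminal value -6.

q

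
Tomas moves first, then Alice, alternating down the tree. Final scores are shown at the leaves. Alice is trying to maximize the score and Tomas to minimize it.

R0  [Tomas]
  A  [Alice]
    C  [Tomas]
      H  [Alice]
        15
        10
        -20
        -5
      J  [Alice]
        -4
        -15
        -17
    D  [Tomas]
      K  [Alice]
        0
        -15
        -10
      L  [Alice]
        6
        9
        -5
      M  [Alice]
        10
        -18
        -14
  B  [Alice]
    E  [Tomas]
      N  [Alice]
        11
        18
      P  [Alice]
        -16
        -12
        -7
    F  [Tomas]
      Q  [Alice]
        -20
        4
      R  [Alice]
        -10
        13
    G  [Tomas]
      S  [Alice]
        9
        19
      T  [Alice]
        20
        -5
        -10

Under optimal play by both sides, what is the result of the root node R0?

0

H (Alice): max(15, 10, -20, -5) = 15
J (Alice): max(-4, -15, -17) = -4
C (Tomas): min(15, -4) = -4
K (Alice): max(0, -15, -10) = 0
L (Alice): max(6, 9, -5) = 9
M (Alice): max(10, -18, -14) = 10
D (Tomas): min(0, 9, 10) = 0
A (Alice): max(-4, 0) = 0
N (Alice): max(11, 18) = 18
P (Alice): max(-16, -12, -7) = -7
E (Tomas): min(18, -7) = -7
Q (Alice): max(-20, 4) = 4
R (Alice): max(-10, 13) = 13
F (Tomas): min(4, 13) = 4
S (Alice): max(9, 19) = 19
T (Alice): max(20, -5, -10) = 20
G (Tomas): min(19, 20) = 19
B (Alice): max(-7, 4, 19) = 19
R0 (Tomas): min(0, 19) = 0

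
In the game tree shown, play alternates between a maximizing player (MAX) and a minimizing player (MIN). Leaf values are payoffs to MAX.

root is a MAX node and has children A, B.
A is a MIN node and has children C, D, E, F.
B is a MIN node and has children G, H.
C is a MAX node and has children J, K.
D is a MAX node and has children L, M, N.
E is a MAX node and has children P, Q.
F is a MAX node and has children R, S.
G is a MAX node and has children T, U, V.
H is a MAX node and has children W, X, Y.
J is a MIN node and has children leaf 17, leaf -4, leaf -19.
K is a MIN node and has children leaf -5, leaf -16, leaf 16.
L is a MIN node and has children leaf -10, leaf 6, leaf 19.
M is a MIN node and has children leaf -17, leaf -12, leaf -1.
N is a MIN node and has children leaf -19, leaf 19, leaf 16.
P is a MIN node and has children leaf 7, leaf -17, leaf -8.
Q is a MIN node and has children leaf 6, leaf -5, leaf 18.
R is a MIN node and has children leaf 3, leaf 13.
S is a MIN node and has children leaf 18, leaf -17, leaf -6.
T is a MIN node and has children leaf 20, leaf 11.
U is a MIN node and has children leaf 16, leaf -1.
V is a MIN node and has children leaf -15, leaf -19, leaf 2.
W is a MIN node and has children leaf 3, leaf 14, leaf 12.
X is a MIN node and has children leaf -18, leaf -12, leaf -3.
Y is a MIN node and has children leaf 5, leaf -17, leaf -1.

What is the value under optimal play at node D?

L (MIN): min(-10, 6, 19) = -10
M (MIN): min(-17, -12, -1) = -17
N (MIN): min(-19, 19, 16) = -19
D (MAX): max(-10, -17, -19) = -10

-10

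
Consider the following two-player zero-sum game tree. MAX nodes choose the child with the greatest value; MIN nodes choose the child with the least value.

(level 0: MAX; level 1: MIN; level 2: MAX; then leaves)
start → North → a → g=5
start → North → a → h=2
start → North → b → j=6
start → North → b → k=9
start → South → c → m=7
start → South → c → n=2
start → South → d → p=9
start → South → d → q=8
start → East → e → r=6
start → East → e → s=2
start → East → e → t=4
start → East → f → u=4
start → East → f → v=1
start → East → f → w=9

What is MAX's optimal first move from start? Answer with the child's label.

a (MAX): max(5, 2) = 5
b (MAX): max(6, 9) = 9
North (MIN): min(5, 9) = 5
c (MAX): max(7, 2) = 7
d (MAX): max(9, 8) = 9
South (MIN): min(7, 9) = 7
e (MAX): max(6, 2, 4) = 6
f (MAX): max(4, 1, 9) = 9
East (MIN): min(6, 9) = 6
start (MAX): max(5, 7, 6) = 7
MAX at start wants the highest of {North=5, South=7, East=6}, so chooses South.

South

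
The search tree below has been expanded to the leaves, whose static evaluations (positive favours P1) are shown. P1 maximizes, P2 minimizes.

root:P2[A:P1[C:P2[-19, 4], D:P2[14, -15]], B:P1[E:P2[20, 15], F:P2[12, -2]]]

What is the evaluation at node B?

E (P2): min(20, 15) = 15
F (P2): min(12, -2) = -2
B (P1): max(15, -2) = 15

15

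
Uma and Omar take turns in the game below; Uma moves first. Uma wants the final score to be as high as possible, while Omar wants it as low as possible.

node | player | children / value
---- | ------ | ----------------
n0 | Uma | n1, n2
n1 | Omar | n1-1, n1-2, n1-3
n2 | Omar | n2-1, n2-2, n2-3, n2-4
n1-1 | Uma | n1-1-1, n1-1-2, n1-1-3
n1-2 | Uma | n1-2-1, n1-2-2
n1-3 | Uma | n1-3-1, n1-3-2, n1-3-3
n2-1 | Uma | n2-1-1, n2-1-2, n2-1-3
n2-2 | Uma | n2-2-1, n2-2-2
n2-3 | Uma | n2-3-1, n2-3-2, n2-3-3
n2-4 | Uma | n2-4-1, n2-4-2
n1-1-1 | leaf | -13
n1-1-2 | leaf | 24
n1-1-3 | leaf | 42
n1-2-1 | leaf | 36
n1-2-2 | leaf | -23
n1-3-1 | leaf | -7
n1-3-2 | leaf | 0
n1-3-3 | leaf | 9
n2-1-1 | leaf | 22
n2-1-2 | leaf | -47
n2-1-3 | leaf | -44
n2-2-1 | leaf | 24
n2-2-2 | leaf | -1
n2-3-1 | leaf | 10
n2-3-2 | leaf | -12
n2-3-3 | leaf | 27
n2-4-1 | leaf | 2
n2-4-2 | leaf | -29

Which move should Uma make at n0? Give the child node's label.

n1

n1-1 (Uma): max(-13, 24, 42) = 42
n1-2 (Uma): max(36, -23) = 36
n1-3 (Uma): max(-7, 0, 9) = 9
n1 (Omar): min(42, 36, 9) = 9
n2-1 (Uma): max(22, -47, -44) = 22
n2-2 (Uma): max(24, -1) = 24
n2-3 (Uma): max(10, -12, 27) = 27
n2-4 (Uma): max(2, -29) = 2
n2 (Omar): min(22, 24, 27, 2) = 2
n0 (Uma): max(9, 2) = 9
Uma at n0 wants the highest of {n1=9, n2=2}, so chooses n1.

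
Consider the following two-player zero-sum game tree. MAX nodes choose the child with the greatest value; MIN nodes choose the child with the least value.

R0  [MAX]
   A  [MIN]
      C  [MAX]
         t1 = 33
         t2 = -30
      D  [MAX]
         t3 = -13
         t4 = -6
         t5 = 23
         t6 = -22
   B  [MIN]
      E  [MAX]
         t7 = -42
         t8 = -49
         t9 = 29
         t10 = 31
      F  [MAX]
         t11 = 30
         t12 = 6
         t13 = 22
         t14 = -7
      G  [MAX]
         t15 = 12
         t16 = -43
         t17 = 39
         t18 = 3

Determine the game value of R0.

C (MAX): max(33, -30) = 33
D (MAX): max(-13, -6, 23, -22) = 23
A (MIN): min(33, 23) = 23
E (MAX): max(-42, -49, 29, 31) = 31
F (MAX): max(30, 6, 22, -7) = 30
G (MAX): max(12, -43, 39, 3) = 39
B (MIN): min(31, 30, 39) = 30
R0 (MAX): max(23, 30) = 30

30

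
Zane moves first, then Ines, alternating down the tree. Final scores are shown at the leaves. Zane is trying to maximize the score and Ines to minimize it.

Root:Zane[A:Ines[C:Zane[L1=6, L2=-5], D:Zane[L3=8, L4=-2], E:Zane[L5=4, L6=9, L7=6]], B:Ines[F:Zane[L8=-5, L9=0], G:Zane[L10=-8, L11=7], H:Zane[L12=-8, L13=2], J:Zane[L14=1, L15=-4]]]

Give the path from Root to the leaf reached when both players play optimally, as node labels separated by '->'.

C (Zane): max(6, -5) = 6
D (Zane): max(8, -2) = 8
E (Zane): max(4, 9, 6) = 9
A (Ines): min(6, 8, 9) = 6
F (Zane): max(-5, 0) = 0
G (Zane): max(-8, 7) = 7
H (Zane): max(-8, 2) = 2
J (Zane): max(1, -4) = 1
B (Ines): min(0, 7, 2, 1) = 0
Root (Zane): max(6, 0) = 6
At Root, Zane picks A (highest: 6).
At A, Ines picks C (lowest: 6).
At C, Zane picks L1 (highest: 6).
Terminal value 6.

Root -> A -> C -> L1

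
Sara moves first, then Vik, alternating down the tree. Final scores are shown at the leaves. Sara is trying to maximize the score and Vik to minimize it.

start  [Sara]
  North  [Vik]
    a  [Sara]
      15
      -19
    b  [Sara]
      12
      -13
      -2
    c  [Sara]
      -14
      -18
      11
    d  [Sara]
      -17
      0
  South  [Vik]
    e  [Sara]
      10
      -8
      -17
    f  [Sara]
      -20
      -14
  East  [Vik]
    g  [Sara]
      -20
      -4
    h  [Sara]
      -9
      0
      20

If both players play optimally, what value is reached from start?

0

a (Sara): max(15, -19) = 15
b (Sara): max(12, -13, -2) = 12
c (Sara): max(-14, -18, 11) = 11
d (Sara): max(-17, 0) = 0
North (Vik): min(15, 12, 11, 0) = 0
e (Sara): max(10, -8, -17) = 10
f (Sara): max(-20, -14) = -14
South (Vik): min(10, -14) = -14
g (Sara): max(-20, -4) = -4
h (Sara): max(-9, 0, 20) = 20
East (Vik): min(-4, 20) = -4
start (Sara): max(0, -14, -4) = 0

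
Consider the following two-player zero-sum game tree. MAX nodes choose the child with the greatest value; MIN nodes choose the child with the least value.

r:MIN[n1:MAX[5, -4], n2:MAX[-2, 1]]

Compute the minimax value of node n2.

1

n2 (MAX): max(-2, 1) = 1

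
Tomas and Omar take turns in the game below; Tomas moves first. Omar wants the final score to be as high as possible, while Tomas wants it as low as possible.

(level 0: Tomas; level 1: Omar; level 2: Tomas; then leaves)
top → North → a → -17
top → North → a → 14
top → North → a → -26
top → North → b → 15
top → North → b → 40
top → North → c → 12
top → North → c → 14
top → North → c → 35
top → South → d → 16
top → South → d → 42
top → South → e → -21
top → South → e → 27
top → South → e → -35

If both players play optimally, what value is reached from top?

15

a (Tomas): min(-17, 14, -26) = -26
b (Tomas): min(15, 40) = 15
c (Tomas): min(12, 14, 35) = 12
North (Omar): max(-26, 15, 12) = 15
d (Tomas): min(16, 42) = 16
e (Tomas): min(-21, 27, -35) = -35
South (Omar): max(16, -35) = 16
top (Tomas): min(15, 16) = 15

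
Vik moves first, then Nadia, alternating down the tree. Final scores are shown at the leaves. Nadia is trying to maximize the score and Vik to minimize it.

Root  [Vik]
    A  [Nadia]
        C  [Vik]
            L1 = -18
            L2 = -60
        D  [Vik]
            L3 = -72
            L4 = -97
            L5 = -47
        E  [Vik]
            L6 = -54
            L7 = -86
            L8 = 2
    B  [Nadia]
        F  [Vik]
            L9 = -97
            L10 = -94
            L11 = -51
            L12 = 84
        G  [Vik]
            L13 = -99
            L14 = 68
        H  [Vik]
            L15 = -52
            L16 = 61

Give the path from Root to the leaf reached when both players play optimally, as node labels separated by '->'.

C (Vik): min(-18, -60) = -60
D (Vik): min(-72, -97, -47) = -97
E (Vik): min(-54, -86, 2) = -86
A (Nadia): max(-60, -97, -86) = -60
F (Vik): min(-97, -94, -51, 84) = -97
G (Vik): min(-99, 68) = -99
H (Vik): min(-52, 61) = -52
B (Nadia): max(-97, -99, -52) = -52
Root (Vik): min(-60, -52) = -60
At Root, Vik picks A (lowest: -60).
At A, Nadia picks C (highest: -60).
At C, Vik picks L2 (lowest: -60).
Terminal value -60.

Root -> A -> C -> L2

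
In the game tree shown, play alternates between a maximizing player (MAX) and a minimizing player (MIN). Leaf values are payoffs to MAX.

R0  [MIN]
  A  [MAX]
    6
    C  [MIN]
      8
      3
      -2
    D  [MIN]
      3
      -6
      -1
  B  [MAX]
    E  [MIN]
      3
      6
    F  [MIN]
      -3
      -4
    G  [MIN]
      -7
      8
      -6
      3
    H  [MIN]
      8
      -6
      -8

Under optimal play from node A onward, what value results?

C (MIN): min(8, 3, -2) = -2
D (MIN): min(3, -6, -1) = -6
A (MAX): max(6, -2, -6) = 6

6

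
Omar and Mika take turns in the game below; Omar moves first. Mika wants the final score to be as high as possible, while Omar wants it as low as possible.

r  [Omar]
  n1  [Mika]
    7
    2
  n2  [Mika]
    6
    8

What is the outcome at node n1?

7

n1 (Mika): max(7, 2) = 7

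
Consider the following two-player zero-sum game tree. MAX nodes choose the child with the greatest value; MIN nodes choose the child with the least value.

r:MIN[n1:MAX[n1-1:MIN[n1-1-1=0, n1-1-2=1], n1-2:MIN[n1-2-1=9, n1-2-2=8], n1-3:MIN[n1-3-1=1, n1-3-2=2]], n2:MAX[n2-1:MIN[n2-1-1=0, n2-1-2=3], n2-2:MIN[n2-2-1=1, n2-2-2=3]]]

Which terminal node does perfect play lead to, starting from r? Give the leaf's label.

n1-1 (MIN): min(0, 1) = 0
n1-2 (MIN): min(9, 8) = 8
n1-3 (MIN): min(1, 2) = 1
n1 (MAX): max(0, 8, 1) = 8
n2-1 (MIN): min(0, 3) = 0
n2-2 (MIN): min(1, 3) = 1
n2 (MAX): max(0, 1) = 1
r (MIN): min(8, 1) = 1
At r, MIN picks n2 (lowest: 1).
At n2, MAX picks n2-2 (highest: 1).
At n2-2, MIN picks n2-2-1 (lowest: 1).
Terminal value 1.

n2-2-1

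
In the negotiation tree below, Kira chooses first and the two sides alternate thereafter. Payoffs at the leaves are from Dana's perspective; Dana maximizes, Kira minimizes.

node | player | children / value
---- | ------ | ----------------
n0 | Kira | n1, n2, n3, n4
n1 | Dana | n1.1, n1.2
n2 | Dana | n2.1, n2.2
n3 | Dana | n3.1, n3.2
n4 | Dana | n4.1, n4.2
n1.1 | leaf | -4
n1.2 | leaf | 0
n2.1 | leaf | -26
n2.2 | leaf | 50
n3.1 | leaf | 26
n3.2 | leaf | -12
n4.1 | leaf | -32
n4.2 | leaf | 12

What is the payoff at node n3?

26

n3 (Dana): max(26, -12) = 26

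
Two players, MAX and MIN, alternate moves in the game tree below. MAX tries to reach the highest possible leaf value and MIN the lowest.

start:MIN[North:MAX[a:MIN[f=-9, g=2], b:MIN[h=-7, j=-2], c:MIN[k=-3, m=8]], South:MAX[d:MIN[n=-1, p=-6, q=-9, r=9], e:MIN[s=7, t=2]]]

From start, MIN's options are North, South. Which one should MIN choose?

a (MIN): min(-9, 2) = -9
b (MIN): min(-7, -2) = -7
c (MIN): min(-3, 8) = -3
North (MAX): max(-9, -7, -3) = -3
d (MIN): min(-1, -6, -9, 9) = -9
e (MIN): min(7, 2) = 2
South (MAX): max(-9, 2) = 2
start (MIN): min(-3, 2) = -3
MIN at start wants the lowest of {North=-3, South=2}, so chooses North.

North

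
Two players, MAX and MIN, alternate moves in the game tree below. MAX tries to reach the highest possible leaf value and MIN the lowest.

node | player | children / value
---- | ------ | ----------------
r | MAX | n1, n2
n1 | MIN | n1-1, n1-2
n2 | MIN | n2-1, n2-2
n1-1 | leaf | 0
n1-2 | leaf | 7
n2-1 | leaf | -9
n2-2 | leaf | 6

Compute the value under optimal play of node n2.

-9

n2 (MIN): min(-9, 6) = -9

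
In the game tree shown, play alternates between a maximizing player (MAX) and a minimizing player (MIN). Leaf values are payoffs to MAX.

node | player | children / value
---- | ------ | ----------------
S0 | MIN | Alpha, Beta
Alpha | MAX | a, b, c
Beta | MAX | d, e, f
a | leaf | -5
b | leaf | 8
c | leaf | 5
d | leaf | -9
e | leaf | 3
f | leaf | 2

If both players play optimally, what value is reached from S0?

3

Alpha (MAX): max(-5, 8, 5) = 8
Beta (MAX): max(-9, 3, 2) = 3
S0 (MIN): min(8, 3) = 3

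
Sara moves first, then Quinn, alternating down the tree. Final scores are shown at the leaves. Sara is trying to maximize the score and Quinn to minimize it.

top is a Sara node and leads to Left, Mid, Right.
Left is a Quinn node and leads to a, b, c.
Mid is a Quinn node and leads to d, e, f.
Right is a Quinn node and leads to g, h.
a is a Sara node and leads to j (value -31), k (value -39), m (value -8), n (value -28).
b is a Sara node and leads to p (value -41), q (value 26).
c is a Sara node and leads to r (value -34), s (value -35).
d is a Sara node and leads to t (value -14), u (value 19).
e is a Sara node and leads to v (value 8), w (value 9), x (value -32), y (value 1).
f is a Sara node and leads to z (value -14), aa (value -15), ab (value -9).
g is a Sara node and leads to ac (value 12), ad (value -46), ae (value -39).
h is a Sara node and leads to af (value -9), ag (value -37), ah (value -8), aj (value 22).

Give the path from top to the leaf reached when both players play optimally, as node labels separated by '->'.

a (Sara): max(-31, -39, -8, -28) = -8
b (Sara): max(-41, 26) = 26
c (Sara): max(-34, -35) = -34
Left (Quinn): min(-8, 26, -34) = -34
d (Sara): max(-14, 19) = 19
e (Sara): max(8, 9, -32, 1) = 9
f (Sara): max(-14, -15, -9) = -9
Mid (Quinn): min(19, 9, -9) = -9
g (Sara): max(12, -46, -39) = 12
h (Sara): max(-9, -37, -8, 22) = 22
Right (Quinn): min(12, 22) = 12
top (Sara): max(-34, -9, 12) = 12
At top, Sara picks Right (highest: 12).
At Right, Quinn picks g (lowest: 12).
At g, Sara picks ac (highest: 12).
Terminal value 12.

top -> Right -> g -> ac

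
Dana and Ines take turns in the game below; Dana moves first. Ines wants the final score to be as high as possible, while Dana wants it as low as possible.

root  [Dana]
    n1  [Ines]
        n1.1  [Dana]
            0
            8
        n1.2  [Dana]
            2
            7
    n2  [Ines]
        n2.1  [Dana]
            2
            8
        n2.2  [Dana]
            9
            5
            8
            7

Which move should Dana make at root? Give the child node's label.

n1

n1.1 (Dana): min(0, 8) = 0
n1.2 (Dana): min(2, 7) = 2
n1 (Ines): max(0, 2) = 2
n2.1 (Dana): min(2, 8) = 2
n2.2 (Dana): min(9, 5, 8, 7) = 5
n2 (Ines): max(2, 5) = 5
root (Dana): min(2, 5) = 2
Dana at root wants the lowest of {n1=2, n2=5}, so chooses n1.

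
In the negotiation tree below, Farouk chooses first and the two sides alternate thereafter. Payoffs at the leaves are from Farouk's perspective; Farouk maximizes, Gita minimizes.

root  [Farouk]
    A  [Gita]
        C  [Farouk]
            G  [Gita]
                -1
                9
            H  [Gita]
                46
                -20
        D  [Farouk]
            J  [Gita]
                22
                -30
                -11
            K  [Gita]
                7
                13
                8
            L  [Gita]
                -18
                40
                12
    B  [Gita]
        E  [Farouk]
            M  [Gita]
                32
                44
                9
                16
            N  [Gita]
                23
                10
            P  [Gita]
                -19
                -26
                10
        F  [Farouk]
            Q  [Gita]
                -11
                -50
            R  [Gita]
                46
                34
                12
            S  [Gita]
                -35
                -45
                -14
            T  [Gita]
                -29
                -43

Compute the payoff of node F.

12

Q (Gita): min(-11, -50) = -50
R (Gita): min(46, 34, 12) = 12
S (Gita): min(-35, -45, -14) = -45
T (Gita): min(-29, -43) = -43
F (Farouk): max(-50, 12, -45, -43) = 12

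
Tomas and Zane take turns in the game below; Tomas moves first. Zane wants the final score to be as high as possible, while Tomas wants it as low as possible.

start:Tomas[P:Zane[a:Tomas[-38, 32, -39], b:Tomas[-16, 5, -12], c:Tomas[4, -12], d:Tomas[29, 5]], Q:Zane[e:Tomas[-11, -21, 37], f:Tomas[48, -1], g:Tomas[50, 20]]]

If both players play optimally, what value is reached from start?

a (Tomas): min(-38, 32, -39) = -39
b (Tomas): min(-16, 5, -12) = -16
c (Tomas): min(4, -12) = -12
d (Tomas): min(29, 5) = 5
P (Zane): max(-39, -16, -12, 5) = 5
e (Tomas): min(-11, -21, 37) = -21
f (Tomas): min(48, -1) = -1
g (Tomas): min(50, 20) = 20
Q (Zane): max(-21, -1, 20) = 20
start (Tomas): min(5, 20) = 5

5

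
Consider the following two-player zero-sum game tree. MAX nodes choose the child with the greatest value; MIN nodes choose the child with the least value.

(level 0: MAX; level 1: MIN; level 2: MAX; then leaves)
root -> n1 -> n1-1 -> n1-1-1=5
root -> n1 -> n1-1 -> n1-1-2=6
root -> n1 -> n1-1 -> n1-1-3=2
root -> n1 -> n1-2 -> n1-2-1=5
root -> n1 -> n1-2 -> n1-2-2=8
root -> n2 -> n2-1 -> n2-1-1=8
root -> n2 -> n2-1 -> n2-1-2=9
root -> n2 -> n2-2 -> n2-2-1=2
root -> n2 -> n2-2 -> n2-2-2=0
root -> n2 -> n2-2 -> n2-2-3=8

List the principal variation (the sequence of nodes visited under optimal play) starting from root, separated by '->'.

root -> n2 -> n2-2 -> n2-2-3

n1-1 (MAX): max(5, 6, 2) = 6
n1-2 (MAX): max(5, 8) = 8
n1 (MIN): min(6, 8) = 6
n2-1 (MAX): max(8, 9) = 9
n2-2 (MAX): max(2, 0, 8) = 8
n2 (MIN): min(9, 8) = 8
root (MAX): max(6, 8) = 8
At root, MAX picks n2 (highest: 8).
At n2, MIN picks n2-2 (lowest: 8).
At n2-2, MAX picks n2-2-3 (highest: 8).
Terminal value 8.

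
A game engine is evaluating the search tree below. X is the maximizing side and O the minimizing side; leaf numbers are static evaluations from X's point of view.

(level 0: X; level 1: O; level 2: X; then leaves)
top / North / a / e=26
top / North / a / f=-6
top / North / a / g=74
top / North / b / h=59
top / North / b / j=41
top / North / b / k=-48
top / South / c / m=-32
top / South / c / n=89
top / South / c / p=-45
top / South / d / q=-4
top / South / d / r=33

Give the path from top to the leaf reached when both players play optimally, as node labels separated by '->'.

a (X): max(26, -6, 74) = 74
b (X): max(59, 41, -48) = 59
North (O): min(74, 59) = 59
c (X): max(-32, 89, -45) = 89
d (X): max(-4, 33) = 33
South (O): min(89, 33) = 33
top (X): max(59, 33) = 59
At top, X picks North (highest: 59).
At North, O picks b (lowest: 59).
At b, X picks h (highest: 59).
Terminal value 59.

top -> North -> b -> h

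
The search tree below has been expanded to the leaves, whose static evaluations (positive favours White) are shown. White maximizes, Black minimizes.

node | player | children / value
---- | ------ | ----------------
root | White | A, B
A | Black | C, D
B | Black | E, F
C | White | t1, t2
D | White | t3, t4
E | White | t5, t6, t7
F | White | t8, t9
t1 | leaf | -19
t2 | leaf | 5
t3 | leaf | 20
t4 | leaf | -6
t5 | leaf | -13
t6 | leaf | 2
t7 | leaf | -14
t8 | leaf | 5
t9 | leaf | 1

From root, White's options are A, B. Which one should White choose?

A

C (White): max(-19, 5) = 5
D (White): max(20, -6) = 20
A (Black): min(5, 20) = 5
E (White): max(-13, 2, -14) = 2
F (White): max(5, 1) = 5
B (Black): min(2, 5) = 2
root (White): max(5, 2) = 5
White at root wants the highest of {A=5, B=2}, so chooses A.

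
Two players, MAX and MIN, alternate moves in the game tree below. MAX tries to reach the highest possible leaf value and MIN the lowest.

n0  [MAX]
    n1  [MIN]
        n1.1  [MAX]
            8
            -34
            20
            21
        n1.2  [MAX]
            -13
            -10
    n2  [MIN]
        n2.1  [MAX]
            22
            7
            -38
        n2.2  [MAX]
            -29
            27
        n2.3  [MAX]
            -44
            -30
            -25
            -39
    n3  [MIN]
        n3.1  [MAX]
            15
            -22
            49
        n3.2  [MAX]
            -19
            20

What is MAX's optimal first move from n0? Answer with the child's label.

n1.1 (MAX): max(8, -34, 20, 21) = 21
n1.2 (MAX): max(-13, -10) = -10
n1 (MIN): min(21, -10) = -10
n2.1 (MAX): max(22, 7, -38) = 22
n2.2 (MAX): max(-29, 27) = 27
n2.3 (MAX): max(-44, -30, -25, -39) = -25
n2 (MIN): min(22, 27, -25) = -25
n3.1 (MAX): max(15, -22, 49) = 49
n3.2 (MAX): max(-19, 20) = 20
n3 (MIN): min(49, 20) = 20
n0 (MAX): max(-10, -25, 20) = 20
MAX at n0 wants the highest of {n1=-10, n2=-25, n3=20}, so chooses n3.

n3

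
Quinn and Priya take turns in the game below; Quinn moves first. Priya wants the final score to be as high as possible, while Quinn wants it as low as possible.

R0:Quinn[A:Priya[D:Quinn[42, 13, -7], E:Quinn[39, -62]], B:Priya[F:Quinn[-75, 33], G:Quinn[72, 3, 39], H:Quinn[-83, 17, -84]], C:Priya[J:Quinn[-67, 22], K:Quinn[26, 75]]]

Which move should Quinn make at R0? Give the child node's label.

D (Quinn): min(42, 13, -7) = -7
E (Quinn): min(39, -62) = -62
A (Priya): max(-7, -62) = -7
F (Quinn): min(-75, 33) = -75
G (Quinn): min(72, 3, 39) = 3
H (Quinn): min(-83, 17, -84) = -84
B (Priya): max(-75, 3, -84) = 3
J (Quinn): min(-67, 22) = -67
K (Quinn): min(26, 75) = 26
C (Priya): max(-67, 26) = 26
R0 (Quinn): min(-7, 3, 26) = -7
Quinn at R0 wants the lowest of {A=-7, B=3, C=26}, so chooses A.

A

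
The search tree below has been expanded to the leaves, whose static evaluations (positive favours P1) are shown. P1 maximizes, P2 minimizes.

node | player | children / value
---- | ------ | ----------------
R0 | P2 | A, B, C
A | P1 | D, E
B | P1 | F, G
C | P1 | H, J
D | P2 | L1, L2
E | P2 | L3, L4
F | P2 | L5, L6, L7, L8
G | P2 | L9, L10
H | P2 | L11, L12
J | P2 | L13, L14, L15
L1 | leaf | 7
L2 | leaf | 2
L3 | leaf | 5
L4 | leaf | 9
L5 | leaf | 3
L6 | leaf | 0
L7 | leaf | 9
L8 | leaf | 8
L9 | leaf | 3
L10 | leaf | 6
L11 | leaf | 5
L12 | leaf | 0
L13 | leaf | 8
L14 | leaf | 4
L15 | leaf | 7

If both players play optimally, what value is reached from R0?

D (P2): min(7, 2) = 2
E (P2): min(5, 9) = 5
A (P1): max(2, 5) = 5
F (P2): min(3, 0, 9, 8) = 0
G (P2): min(3, 6) = 3
B (P1): max(0, 3) = 3
H (P2): min(5, 0) = 0
J (P2): min(8, 4, 7) = 4
C (P1): max(0, 4) = 4
R0 (P2): min(5, 3, 4) = 3

3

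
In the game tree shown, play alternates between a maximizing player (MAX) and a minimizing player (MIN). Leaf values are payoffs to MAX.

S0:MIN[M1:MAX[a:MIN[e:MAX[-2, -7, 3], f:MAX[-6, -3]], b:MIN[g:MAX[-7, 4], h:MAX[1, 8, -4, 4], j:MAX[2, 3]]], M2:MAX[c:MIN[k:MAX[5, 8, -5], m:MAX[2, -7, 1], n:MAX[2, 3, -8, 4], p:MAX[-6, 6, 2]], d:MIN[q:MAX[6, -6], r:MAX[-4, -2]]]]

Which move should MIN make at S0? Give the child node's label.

e (MAX): max(-2, -7, 3) = 3
f (MAX): max(-6, -3) = -3
a (MIN): min(3, -3) = -3
g (MAX): max(-7, 4) = 4
h (MAX): max(1, 8, -4, 4) = 8
j (MAX): max(2, 3) = 3
b (MIN): min(4, 8, 3) = 3
M1 (MAX): max(-3, 3) = 3
k (MAX): max(5, 8, -5) = 8
m (MAX): max(2, -7, 1) = 2
n (MAX): max(2, 3, -8, 4) = 4
p (MAX): max(-6, 6, 2) = 6
c (MIN): min(8, 2, 4, 6) = 2
q (MAX): max(6, -6) = 6
r (MAX): max(-4, -2) = -2
d (MIN): min(6, -2) = -2
M2 (MAX): max(2, -2) = 2
S0 (MIN): min(3, 2) = 2
MIN at S0 wants the lowest of {M1=3, M2=2}, so chooses M2.

M2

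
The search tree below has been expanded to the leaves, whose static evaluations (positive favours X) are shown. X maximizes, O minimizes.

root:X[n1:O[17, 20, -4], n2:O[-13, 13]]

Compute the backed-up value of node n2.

-13

n2 (O): min(-13, 13) = -13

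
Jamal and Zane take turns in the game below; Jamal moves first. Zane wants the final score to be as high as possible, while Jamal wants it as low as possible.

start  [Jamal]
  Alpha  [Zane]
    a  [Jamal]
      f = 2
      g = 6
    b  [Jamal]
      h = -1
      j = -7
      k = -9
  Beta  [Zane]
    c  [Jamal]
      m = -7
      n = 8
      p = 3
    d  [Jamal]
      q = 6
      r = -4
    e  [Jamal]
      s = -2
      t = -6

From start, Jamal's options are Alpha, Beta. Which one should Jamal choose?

Beta

a (Jamal): min(2, 6) = 2
b (Jamal): min(-1, -7, -9) = -9
Alpha (Zane): max(2, -9) = 2
c (Jamal): min(-7, 8, 3) = -7
d (Jamal): min(6, -4) = -4
e (Jamal): min(-2, -6) = -6
Beta (Zane): max(-7, -4, -6) = -4
start (Jamal): min(2, -4) = -4
Jamal at start wants the lowest of {Alpha=2, Beta=-4}, so chooses Beta.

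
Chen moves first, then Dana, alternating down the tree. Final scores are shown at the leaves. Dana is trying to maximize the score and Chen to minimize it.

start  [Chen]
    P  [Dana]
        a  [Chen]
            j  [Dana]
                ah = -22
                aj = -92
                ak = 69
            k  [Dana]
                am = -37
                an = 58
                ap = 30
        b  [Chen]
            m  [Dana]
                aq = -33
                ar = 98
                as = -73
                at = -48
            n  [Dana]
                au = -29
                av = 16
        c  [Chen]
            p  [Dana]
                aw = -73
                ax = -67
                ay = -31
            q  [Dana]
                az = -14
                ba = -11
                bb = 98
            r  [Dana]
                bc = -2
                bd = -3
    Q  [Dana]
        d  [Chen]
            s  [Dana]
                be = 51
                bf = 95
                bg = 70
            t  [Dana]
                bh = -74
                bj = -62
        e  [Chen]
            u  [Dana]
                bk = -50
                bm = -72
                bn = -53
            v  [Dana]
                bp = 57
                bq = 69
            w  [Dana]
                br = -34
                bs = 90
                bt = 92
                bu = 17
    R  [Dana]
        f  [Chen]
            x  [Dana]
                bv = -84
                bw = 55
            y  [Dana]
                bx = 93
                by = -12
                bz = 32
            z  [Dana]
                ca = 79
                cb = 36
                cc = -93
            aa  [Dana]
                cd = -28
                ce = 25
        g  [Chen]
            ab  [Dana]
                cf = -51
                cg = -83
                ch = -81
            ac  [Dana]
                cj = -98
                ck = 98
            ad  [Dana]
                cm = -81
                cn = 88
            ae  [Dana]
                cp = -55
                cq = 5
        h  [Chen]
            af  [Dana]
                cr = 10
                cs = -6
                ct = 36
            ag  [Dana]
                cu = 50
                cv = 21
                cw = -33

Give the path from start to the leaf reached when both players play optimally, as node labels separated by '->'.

j (Dana): max(-22, -92, 69) = 69
k (Dana): max(-37, 58, 30) = 58
a (Chen): min(69, 58) = 58
m (Dana): max(-33, 98, -73, -48) = 98
n (Dana): max(-29, 16) = 16
b (Chen): min(98, 16) = 16
p (Dana): max(-73, -67, -31) = -31
q (Dana): max(-14, -11, 98) = 98
r (Dana): max(-2, -3) = -2
c (Chen): min(-31, 98, -2) = -31
P (Dana): max(58, 16, -31) = 58
s (Dana): max(51, 95, 70) = 95
t (Dana): max(-74, -62) = -62
d (Chen): min(95, -62) = -62
u (Dana): max(-50, -72, -53) = -50
v (Dana): max(57, 69) = 69
w (Dana): max(-34, 90, 92, 17) = 92
e (Chen): min(-50, 69, 92) = -50
Q (Dana): max(-62, -50) = -50
x (Dana): max(-84, 55) = 55
y (Dana): max(93, -12, 32) = 93
z (Dana): max(79, 36, -93) = 79
aa (Dana): max(-28, 25) = 25
f (Chen): min(55, 93, 79, 25) = 25
ab (Dana): max(-51, -83, -81) = -51
ac (Dana): max(-98, 98) = 98
ad (Dana): max(-81, 88) = 88
ae (Dana): max(-55, 5) = 5
g (Chen): min(-51, 98, 88, 5) = -51
af (Dana): max(10, -6, 36) = 36
ag (Dana): max(50, 21, -33) = 50
h (Chen): min(36, 50) = 36
R (Dana): max(25, -51, 36) = 36
start (Chen): min(58, -50, 36) = -50
At start, Chen picks Q (lowest: -50).
At Q, Dana picks e (highest: -50).
At e, Chen picks u (lowest: -50).
At u, Dana picks bk (highest: -50).
Terminal value -50.

start -> Q -> e -> u -> bk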